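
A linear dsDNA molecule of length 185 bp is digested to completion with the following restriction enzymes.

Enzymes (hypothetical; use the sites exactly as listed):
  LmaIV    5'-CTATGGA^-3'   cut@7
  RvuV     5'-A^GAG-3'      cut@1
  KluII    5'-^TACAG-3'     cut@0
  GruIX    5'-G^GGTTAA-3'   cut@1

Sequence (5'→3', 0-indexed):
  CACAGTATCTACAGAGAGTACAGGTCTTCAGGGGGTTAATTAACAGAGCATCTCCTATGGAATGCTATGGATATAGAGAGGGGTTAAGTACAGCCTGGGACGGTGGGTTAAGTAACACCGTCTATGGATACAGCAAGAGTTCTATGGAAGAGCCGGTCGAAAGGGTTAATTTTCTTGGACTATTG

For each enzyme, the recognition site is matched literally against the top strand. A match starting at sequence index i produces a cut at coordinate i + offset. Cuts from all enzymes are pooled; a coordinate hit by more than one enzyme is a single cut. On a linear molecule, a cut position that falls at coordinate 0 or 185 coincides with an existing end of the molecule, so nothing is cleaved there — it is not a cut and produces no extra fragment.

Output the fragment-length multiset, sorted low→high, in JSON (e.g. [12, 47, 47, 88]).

[1,2,2,3,4,4,4,7,8,9,10,12,12,14,15,16,17,22,23]

Scan for sites:
  LmaIV CTATGGA/7: at [54, 64, 121, 141] ⇒ [61, 71, 128, 148]
  RvuV AGAG/1: at [12, 14, 44, 74, 76, 135, 148] ⇒ [13, 15, 45, 75, 77, 136, 149]
  KluII TACAG/0: at [9, 18, 88, 128] ⇒ [9, 18, 88, 128]
  GruIX GGGTTAA/1: at [32, 80, 104, 162] ⇒ [33, 81, 105, 163]

Pooled cuts: [9, 13, 15, 18, 33, 45, 61, 71, 75, 77, 81, 88, 105, 128, 136, 148, 149, 163]

Fragments:
  [0,9): 9 bp
  [9,13): 4 bp
  [13,15): 2 bp
  [15,18): 3 bp
  [18,33): 15 bp
  [33,45): 12 bp
  [45,61): 16 bp
  [61,71): 10 bp
  [71,75): 4 bp
  [75,77): 2 bp
  [77,81): 4 bp
  [81,88): 7 bp
  [88,105): 17 bp
  [105,128): 23 bp
  [128,136): 8 bp
  [136,148): 12 bp
  [148,149): 1 bp
  [149,163): 14 bp
  [163,185): 22 bp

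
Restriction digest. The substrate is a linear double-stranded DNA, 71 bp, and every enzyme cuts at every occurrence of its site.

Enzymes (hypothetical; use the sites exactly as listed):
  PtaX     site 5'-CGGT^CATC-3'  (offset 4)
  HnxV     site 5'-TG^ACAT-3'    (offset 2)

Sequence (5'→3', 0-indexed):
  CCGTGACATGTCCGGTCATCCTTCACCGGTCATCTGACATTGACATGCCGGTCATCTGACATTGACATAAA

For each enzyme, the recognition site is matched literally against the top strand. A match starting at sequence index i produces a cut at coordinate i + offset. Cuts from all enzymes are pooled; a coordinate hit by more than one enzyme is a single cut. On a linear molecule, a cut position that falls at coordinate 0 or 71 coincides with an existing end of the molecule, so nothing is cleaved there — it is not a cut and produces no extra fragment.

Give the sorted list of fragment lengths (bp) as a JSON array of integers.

[5,6,6,6,6,7,10,11,14]

Per-enzyme occurrences:
  PtaX CGGTCATC/4: at [12, 26, 48] ⇒ [16, 30, 52]
  HnxV TGACAT/2: at [3, 34, 40, 56, 62] ⇒ [5, 36, 42, 58, 64]

Pooled cuts: [5, 16, 30, 36, 42, 52, 58, 64]

Fragments:
  [0,5): 5 bp
  [5,16): 11 bp
  [16,30): 14 bp
  [30,36): 6 bp
  [36,42): 6 bp
  [42,52): 10 bp
  [52,58): 6 bp
  [58,64): 6 bp
  [64,71): 7 bp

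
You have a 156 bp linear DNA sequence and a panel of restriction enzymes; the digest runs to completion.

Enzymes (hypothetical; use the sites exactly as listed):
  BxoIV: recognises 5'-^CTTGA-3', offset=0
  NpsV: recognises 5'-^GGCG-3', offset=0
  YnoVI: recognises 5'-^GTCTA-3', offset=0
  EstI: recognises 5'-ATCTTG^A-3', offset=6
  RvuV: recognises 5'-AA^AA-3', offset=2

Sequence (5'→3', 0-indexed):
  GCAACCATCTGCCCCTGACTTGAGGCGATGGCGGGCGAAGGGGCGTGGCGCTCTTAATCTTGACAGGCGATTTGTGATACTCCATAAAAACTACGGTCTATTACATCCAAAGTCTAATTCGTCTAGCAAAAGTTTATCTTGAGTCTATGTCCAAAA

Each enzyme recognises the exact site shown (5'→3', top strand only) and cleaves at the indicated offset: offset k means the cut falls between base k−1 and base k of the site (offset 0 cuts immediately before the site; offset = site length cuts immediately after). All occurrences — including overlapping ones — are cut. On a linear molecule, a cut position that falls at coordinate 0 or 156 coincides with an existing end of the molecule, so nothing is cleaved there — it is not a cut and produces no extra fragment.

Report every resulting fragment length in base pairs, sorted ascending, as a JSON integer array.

[1,1,2,3,4,4,4,5,5,6,7,8,8,9,9,12,12,16,18,22]

Site scan:
  BxoIV (CTTGA, off=0): starts [18, 58, 137] → cuts [18, 58, 137]
  NpsV (GGCG, off=0): starts [23, 29, 33, 41, 46, 65] → cuts [23, 29, 33, 41, 46, 65]
  YnoVI (GTCTA, off=0): starts [95, 111, 120, 142] → cuts [95, 111, 120, 142]
  EstI (ATCTTGA, off=6): starts [56, 135] → cuts [62, 141]
  RvuV (AAAA, off=2): starts [85, 86, 127, 152] → cuts [87, 88, 129, 154]

Pooled cuts: [18, 23, 29, 33, 41, 46, 58, 62, 65, 87, 88, 95, 111, 120, 129, 137, 141, 142, 154]

Fragment lengths:
  [0,18): 18 bp
  [18,23): 5 bp
  [23,29): 6 bp
  [29,33): 4 bp
  [33,41): 8 bp
  [41,46): 5 bp
  [46,58): 12 bp
  [58,62): 4 bp
  [62,65): 3 bp
  [65,87): 22 bp
  [87,88): 1 bp
  [88,95): 7 bp
  [95,111): 16 bp
  [111,120): 9 bp
  [120,129): 9 bp
  [129,137): 8 bp
  [137,141): 4 bp
  [141,142): 1 bp
  [142,154): 12 bp
  [154,156): 2 bp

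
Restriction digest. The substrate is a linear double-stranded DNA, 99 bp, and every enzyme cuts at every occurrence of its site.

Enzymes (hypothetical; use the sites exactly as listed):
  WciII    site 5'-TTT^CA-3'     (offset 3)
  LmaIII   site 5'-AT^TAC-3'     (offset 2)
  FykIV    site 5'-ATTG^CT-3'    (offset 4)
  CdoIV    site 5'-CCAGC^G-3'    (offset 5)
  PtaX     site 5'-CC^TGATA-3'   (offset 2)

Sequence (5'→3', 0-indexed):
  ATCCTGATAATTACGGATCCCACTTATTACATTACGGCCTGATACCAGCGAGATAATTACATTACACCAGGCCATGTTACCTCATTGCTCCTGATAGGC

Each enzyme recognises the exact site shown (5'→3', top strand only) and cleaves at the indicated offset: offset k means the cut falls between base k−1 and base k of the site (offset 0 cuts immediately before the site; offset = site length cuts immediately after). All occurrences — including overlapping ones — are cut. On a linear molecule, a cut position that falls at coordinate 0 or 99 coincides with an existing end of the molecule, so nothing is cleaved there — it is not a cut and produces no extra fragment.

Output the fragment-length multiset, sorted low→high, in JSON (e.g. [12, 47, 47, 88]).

Per-enzyme occurrences:
  WciII (TTTCA, off=3): no sites
  LmaIII ATTAC/2: at [9, 25, 30, 55, 60] ⇒ [11, 27, 32, 57, 62]
  FykIV ATTGCT/4: at [83] ⇒ [87]
  CdoIV CCAGCG/5: at [44] ⇒ [49]
  PtaX CCTGATA/2: at [2, 37, 89] ⇒ [4, 39, 91]

All cut coordinates (distinct, sorted): [4, 11, 27, 32, 39, 49, 57, 62, 87, 91]

Fragment lengths:
  [0,4): 4 bp
  [4,11): 7 bp
  [11,27): 16 bp
  [27,32): 5 bp
  [32,39): 7 bp
  [39,49): 10 bp
  [49,57): 8 bp
  [57,62): 5 bp
  [62,87): 25 bp
  [87,91): 4 bp
  [91,99): 8 bp

[4,4,5,5,7,7,8,8,10,16,25]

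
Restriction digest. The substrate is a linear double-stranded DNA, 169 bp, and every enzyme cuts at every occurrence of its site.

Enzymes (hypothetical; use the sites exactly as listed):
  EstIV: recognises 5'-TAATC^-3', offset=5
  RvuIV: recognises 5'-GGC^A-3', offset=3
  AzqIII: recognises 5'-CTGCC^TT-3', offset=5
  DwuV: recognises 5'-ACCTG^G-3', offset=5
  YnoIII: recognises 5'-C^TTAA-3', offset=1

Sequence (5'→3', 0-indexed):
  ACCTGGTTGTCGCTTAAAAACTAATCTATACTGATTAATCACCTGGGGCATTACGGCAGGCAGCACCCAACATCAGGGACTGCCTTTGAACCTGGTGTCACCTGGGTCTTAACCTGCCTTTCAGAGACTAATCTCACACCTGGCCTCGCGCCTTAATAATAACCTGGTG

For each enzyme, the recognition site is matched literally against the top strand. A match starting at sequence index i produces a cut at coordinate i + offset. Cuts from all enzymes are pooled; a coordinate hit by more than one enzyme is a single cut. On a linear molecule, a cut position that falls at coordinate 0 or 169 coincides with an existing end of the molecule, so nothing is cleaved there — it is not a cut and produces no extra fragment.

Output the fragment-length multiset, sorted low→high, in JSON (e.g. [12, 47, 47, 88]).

Site scan:
  EstIV TAATC/5: at [21, 35, 128] ⇒ [26, 40, 133]
  RvuIV GGCA/3: at [46, 54, 58] ⇒ [49, 57, 61]
  AzqIII CTGCCTT/5: at [79, 113] ⇒ [84, 118]
  DwuV ACCTGG/5: at [0, 40, 89, 99, 137, 161] ⇒ [5, 45, 94, 104, 142, 166]
  YnoIII CTTAA/1: at [12, 107, 151] ⇒ [13, 108, 152]

Pooled cuts: [5, 13, 26, 40, 45, 49, 57, 61, 84, 94, 104, 108, 118, 133, 142, 152, 166]

Fragment lengths:
  [0,5): 5 bp
  [5,13): 8 bp
  [13,26): 13 bp
  [26,40): 14 bp
  [40,45): 5 bp
  [45,49): 4 bp
  [49,57): 8 bp
  [57,61): 4 bp
  [61,84): 23 bp
  [84,94): 10 bp
  [94,104): 10 bp
  [104,108): 4 bp
  [108,118): 10 bp
  [118,133): 15 bp
  [133,142): 9 bp
  [142,152): 10 bp
  [152,166): 14 bp
  [166,169): 3 bp

[3,4,4,4,5,5,8,8,9,10,10,10,10,13,14,14,15,23]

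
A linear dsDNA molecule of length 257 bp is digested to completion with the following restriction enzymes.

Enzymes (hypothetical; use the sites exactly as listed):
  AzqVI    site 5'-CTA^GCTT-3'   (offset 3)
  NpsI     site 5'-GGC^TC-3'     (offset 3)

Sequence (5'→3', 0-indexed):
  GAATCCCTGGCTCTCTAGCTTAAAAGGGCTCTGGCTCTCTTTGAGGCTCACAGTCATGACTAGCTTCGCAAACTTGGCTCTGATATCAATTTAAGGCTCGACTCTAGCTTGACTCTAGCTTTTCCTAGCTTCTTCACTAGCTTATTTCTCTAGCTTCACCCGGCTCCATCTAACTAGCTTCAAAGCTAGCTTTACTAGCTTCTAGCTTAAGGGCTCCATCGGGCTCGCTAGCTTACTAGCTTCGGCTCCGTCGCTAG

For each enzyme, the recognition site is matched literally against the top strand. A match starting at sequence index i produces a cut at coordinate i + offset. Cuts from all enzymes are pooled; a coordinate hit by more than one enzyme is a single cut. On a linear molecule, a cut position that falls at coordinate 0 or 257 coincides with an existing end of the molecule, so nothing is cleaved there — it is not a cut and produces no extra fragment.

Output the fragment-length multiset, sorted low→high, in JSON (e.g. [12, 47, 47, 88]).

Site scan:
  AzqVI (CTAGCTT, off=3): starts [14, 59, 103, 114, 124, 136, 149, 173, 185, 194, 201, 227, 235] → cuts [17, 62, 106, 117, 127, 139, 152, 176, 188, 197, 204, 230, 238]
  NpsI (GGCTC, off=3): starts [8, 26, 32, 44, 75, 94, 161, 211, 221, 243] → cuts [11, 29, 35, 47, 78, 97, 164, 214, 224, 246]

Pooled cuts: [11, 17, 29, 35, 47, 62, 78, 97, 106, 117, 127, 139, 152, 164, 176, 188, 197, 204, 214, 224, 230, 238, 246]

Fragment lengths:
  [0,11): 11 bp
  [11,17): 6 bp
  [17,29): 12 bp
  [29,35): 6 bp
  [35,47): 12 bp
  [47,62): 15 bp
  [62,78): 16 bp
  [78,97): 19 bp
  [97,106): 9 bp
  [106,117): 11 bp
  [117,127): 10 bp
  [127,139): 12 bp
  [139,152): 13 bp
  [152,164): 12 bp
  [164,176): 12 bp
  [176,188): 12 bp
  [188,197): 9 bp
  [197,204): 7 bp
  [204,214): 10 bp
  [214,224): 10 bp
  [224,230): 6 bp
  [230,238): 8 bp
  [238,246): 8 bp
  [246,257): 11 bp

[6,6,6,7,8,8,9,9,10,10,10,11,11,11,12,12,12,12,12,12,13,15,16,19]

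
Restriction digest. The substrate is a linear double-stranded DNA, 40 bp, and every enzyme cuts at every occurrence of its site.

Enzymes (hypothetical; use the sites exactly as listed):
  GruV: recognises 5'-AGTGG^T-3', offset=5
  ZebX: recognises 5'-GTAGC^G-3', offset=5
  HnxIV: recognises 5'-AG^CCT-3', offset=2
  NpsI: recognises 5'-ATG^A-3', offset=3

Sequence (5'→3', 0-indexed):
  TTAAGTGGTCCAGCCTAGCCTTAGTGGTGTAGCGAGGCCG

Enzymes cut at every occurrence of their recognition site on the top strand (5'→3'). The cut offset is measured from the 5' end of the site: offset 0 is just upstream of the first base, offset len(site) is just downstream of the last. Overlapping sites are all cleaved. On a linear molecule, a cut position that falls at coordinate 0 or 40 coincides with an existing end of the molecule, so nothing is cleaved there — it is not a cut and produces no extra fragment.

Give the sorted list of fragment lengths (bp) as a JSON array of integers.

[5,5,6,7,8,9]

Per-enzyme occurrences:
  GruV (AGTGGT, off=5): starts [3, 22] → cuts [8, 27]
  ZebX (GTAGCG, off=5): starts [28] → cuts [33]
  HnxIV (AGCCT, off=2): starts [11, 16] → cuts [13, 18]
  NpsI (ATGA, off=3): no sites

Pooled cuts: [8, 13, 18, 27, 33]

Fragment lengths:
  [0,8): 8 bp
  [8,13): 5 bp
  [13,18): 5 bp
  [18,27): 9 bp
  [27,33): 6 bp
  [33,40): 7 bp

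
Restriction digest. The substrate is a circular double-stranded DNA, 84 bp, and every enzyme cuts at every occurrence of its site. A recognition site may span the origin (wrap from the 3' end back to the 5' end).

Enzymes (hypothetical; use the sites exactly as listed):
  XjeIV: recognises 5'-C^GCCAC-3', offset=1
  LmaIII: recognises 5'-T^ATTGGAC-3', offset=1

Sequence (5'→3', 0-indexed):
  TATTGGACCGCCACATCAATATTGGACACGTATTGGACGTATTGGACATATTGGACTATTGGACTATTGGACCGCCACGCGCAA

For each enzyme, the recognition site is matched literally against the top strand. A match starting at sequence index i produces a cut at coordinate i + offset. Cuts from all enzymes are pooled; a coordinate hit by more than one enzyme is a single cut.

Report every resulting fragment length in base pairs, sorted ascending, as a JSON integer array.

Scan for sites:
  XjeIV (CGCCAC, off=1): starts [8, 72] → cuts [9, 73]
  LmaIII (TATTGGAC, off=1): starts [0, 19, 30, 39, 48, 56, 64] → cuts [1, 20, 31, 40, 49, 57, 65]

All cut coordinates (distinct, sorted): [1, 9, 20, 31, 40, 49, 57, 65, 73]

Fragments:
  1→9: 8 bp
  9→20: 11 bp
  20→31: 11 bp
  31→40: 9 bp
  40→49: 9 bp
  49→57: 8 bp
  57→65: 8 bp
  65→73: 8 bp
  73→1 (wrap): 84-73+1 = 12 bp

[8,8,8,8,9,9,11,11,12]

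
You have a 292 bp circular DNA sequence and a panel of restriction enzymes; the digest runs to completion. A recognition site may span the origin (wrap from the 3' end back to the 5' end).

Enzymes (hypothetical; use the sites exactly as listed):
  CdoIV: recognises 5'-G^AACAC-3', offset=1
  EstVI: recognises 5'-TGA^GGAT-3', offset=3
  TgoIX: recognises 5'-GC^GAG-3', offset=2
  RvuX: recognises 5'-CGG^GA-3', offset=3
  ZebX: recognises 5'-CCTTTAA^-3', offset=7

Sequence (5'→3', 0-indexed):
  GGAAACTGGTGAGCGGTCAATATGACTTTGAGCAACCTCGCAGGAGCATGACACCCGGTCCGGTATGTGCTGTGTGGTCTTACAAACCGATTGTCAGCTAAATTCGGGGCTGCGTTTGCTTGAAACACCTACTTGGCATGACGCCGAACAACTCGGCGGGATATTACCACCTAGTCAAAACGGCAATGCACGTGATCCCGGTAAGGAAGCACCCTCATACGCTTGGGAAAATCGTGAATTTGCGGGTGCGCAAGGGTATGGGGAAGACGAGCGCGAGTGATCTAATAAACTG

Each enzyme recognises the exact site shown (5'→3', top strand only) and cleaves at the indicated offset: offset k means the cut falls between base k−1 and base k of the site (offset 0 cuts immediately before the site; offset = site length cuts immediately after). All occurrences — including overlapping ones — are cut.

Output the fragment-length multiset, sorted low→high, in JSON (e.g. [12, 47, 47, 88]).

[115,177]

Scan for sites:
  CdoIV (GAACAC, off=1): no sites
  EstVI (TGAGGAT, off=3): no sites
  TgoIX GCGAG/2: at [272] ⇒ [274]
  RvuX CGGGA/3: at [156] ⇒ [159]
  ZebX (CCTTTAA, off=7): no sites

All cut coordinates (distinct, sorted): [159, 274]

Fragment lengths:
  159→274: 115 bp
  274→159 (wrap): 292-274+159 = 177 bp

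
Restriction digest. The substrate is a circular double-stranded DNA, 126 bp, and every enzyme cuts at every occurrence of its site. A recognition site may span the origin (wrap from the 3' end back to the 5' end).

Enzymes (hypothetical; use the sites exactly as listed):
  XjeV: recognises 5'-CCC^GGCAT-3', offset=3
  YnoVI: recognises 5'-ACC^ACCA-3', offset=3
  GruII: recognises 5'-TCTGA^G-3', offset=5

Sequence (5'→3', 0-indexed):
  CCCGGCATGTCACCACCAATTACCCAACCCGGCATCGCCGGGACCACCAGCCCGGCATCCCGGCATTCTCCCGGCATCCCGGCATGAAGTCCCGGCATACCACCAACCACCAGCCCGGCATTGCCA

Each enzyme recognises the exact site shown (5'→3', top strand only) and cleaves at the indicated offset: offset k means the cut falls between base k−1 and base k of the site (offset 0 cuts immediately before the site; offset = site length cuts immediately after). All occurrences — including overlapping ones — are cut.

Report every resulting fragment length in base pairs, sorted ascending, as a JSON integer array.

Per-enzyme occurrences:
  XjeV CCCGGCAT/3: at [0, 27, 50, 58, 69, 77, 90, 113] ⇒ [3, 30, 53, 61, 72, 80, 93, 116]
  YnoVI ACCACCA/3: at [11, 42, 98, 105] ⇒ [14, 45, 101, 108]
  GruII (TCTGAG, off=5): no sites

All cut coordinates (distinct, sorted): [3, 14, 30, 45, 53, 61, 72, 80, 93, 101, 108, 116]

Fragments:
  3→14: 11 bp
  14→30: 16 bp
  30→45: 15 bp
  45→53: 8 bp
  53→61: 8 bp
  61→72: 11 bp
  72→80: 8 bp
  80→93: 13 bp
  93→101: 8 bp
  101→108: 7 bp
  108→116: 8 bp
  116→3 (wrap): 126-116+3 = 13 bp

[7,8,8,8,8,8,11,11,13,13,15,16]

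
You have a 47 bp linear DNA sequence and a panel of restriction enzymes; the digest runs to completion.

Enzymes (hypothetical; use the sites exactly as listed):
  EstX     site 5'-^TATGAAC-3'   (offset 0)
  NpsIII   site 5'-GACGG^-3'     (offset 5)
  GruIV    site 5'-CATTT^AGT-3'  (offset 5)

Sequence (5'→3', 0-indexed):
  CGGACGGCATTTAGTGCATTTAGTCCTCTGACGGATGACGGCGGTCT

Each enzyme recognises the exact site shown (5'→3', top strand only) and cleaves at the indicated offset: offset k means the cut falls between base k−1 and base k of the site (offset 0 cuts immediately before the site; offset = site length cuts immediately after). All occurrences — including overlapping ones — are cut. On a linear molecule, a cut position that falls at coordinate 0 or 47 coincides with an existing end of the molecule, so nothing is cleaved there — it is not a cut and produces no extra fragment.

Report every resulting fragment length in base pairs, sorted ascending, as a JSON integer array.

[5,6,7,7,9,13]

Scan for sites:
  EstX (TATGAAC, off=0): no sites
  NpsIII (GACGG, off=5): starts [2, 29, 36] → cuts [7, 34, 41]
  GruIV (CATTTAGT, off=5): starts [7, 16] → cuts [12, 21]

All cut coordinates (distinct, sorted): [7, 12, 21, 34, 41]

Fragments:
  [0,7): 7 bp
  [7,12): 5 bp
  [12,21): 9 bp
  [21,34): 13 bp
  [34,41): 7 bp
  [41,47): 6 bp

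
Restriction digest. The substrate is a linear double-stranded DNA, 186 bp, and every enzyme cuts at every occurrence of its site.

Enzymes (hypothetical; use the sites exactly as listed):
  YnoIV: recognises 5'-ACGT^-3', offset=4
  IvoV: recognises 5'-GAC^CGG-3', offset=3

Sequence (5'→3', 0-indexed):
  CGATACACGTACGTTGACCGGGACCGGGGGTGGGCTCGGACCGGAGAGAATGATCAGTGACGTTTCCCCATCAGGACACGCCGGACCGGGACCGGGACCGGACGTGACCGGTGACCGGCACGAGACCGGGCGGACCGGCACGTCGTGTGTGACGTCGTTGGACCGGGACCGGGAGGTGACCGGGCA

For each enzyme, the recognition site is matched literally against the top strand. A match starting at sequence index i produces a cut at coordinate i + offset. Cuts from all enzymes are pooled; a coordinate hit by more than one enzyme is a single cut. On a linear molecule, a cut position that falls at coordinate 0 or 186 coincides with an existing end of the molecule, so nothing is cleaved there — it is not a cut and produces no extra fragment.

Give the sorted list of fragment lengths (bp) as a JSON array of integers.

[3,4,4,6,6,6,6,6,7,7,8,8,9,10,11,11,12,17,22,23]

Per-enzyme occurrences:
  YnoIV (ACGT, off=4): starts [6, 10, 59, 101, 139, 151] → cuts [10, 14, 63, 105, 143, 155]
  IvoV (GACCGG, off=3): starts [15, 21, 38, 83, 89, 95, 105, 112, 123, 132, 160, 166, 177] → cuts [18, 24, 41, 86, 92, 98, 108, 115, 126, 135, 163, 169, 180]

Pooled cuts: [10, 14, 18, 24, 41, 63, 86, 92, 98, 105, 108, 115, 126, 135, 143, 155, 163, 169, 180]

Fragments:
  [0,10): 10 bp
  [10,14): 4 bp
  [14,18): 4 bp
  [18,24): 6 bp
  [24,41): 17 bp
  [41,63): 22 bp
  [63,86): 23 bp
  [86,92): 6 bp
  [92,98): 6 bp
  [98,105): 7 bp
  [105,108): 3 bp
  [108,115): 7 bp
  [115,126): 11 bp
  [126,135): 9 bp
  [135,143): 8 bp
  [143,155): 12 bp
  [155,163): 8 bp
  [163,169): 6 bp
  [169,180): 11 bp
  [180,186): 6 bp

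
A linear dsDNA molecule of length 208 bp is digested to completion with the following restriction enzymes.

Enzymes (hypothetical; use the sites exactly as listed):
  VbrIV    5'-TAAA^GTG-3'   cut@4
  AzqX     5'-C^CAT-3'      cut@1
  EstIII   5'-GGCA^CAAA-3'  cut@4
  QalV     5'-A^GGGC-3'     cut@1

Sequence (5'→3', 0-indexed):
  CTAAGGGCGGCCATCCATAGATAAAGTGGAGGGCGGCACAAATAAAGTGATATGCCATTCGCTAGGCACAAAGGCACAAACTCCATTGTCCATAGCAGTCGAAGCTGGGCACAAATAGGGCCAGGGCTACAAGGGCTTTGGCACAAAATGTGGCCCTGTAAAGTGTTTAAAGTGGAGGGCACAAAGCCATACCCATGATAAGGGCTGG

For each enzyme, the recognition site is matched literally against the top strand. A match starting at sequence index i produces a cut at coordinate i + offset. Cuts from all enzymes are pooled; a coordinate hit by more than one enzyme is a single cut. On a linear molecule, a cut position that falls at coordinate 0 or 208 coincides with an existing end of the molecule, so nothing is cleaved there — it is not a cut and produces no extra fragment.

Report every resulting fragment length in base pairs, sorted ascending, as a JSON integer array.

Per-enzyme occurrences:
  VbrIV (TAAAGTG, off=4): starts [21, 42, 158, 167] → cuts [25, 46, 162, 171]
  AzqX (CCAT, off=1): starts [10, 14, 54, 82, 89, 186, 192] → cuts [11, 15, 55, 83, 90, 187, 193]
  EstIII (GGCACAAA, off=4): starts [34, 64, 72, 107, 139, 177] → cuts [38, 68, 76, 111, 143, 181]
  QalV (AGGGC, off=1): starts [3, 29, 116, 122, 131, 175, 200] → cuts [4, 30, 117, 123, 132, 176, 201]

All cut coordinates (distinct, sorted): [4, 11, 15, 25, 30, 38, 46, 55, 68, 76, 83, 90, 111, 117, 123, 132, 143, 162, 171, 176, 181, 187, 193, 201]

Fragment lengths:
  [0,4): 4 bp
  [4,11): 7 bp
  [11,15): 4 bp
  [15,25): 10 bp
  [25,30): 5 bp
  [30,38): 8 bp
  [38,46): 8 bp
  [46,55): 9 bp
  [55,68): 13 bp
  [68,76): 8 bp
  [76,83): 7 bp
  [83,90): 7 bp
  [90,111): 21 bp
  [111,117): 6 bp
  [117,123): 6 bp
  [123,132): 9 bp
  [132,143): 11 bp
  [143,162): 19 bp
  [162,171): 9 bp
  [171,176): 5 bp
  [176,181): 5 bp
  [181,187): 6 bp
  [187,193): 6 bp
  [193,201): 8 bp
  [201,208): 7 bp

[4,4,5,5,5,6,6,6,6,7,7,7,7,8,8,8,8,9,9,9,10,11,13,19,21]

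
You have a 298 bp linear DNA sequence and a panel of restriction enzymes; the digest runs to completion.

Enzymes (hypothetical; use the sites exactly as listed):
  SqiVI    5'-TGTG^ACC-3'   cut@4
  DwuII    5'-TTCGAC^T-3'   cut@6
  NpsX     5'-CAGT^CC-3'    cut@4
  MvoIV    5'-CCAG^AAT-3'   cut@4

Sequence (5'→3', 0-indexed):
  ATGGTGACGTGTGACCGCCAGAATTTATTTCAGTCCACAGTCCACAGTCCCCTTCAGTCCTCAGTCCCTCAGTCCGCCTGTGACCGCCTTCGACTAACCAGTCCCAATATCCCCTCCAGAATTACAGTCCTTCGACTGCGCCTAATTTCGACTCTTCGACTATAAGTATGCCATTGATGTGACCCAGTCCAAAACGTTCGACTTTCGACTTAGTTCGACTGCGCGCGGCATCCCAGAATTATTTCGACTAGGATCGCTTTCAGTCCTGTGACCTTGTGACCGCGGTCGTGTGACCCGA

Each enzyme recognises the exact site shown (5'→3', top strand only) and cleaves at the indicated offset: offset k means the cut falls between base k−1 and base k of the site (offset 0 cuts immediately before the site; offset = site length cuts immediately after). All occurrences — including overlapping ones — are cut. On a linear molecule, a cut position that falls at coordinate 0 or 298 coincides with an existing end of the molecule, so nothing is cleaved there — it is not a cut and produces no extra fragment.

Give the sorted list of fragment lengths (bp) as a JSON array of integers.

Scan for sites:
  SqiVI (TGTGACC, off=4): starts [9, 78, 177, 266, 274, 288] → cuts [13, 82, 181, 270, 278, 292]
  DwuII (TTCGACT, off=6): starts [88, 130, 146, 154, 196, 203, 213, 242] → cuts [94, 136, 152, 160, 202, 209, 219, 248]
  NpsX (CAGTCC, off=4): starts [30, 37, 44, 54, 61, 69, 98, 124, 184, 260] → cuts [34, 41, 48, 58, 65, 73, 102, 128, 188, 264]
  MvoIV (CCAGAAT, off=4): starts [17, 115, 232] → cuts [21, 119, 236]

Pooled cuts: [13, 21, 34, 41, 48, 58, 65, 73, 82, 94, 102, 119, 128, 136, 152, 160, 181, 188, 202, 209, 219, 236, 248, 264, 270, 278, 292]

Fragment lengths:
  [0,13): 13 bp
  [13,21): 8 bp
  [21,34): 13 bp
  [34,41): 7 bp
  [41,48): 7 bp
  [48,58): 10 bp
  [58,65): 7 bp
  [65,73): 8 bp
  [73,82): 9 bp
  [82,94): 12 bp
  [94,102): 8 bp
  [102,119): 17 bp
  [119,128): 9 bp
  [128,136): 8 bp
  [136,152): 16 bp
  [152,160): 8 bp
  [160,181): 21 bp
  [181,188): 7 bp
  [188,202): 14 bp
  [202,209): 7 bp
  [209,219): 10 bp
  [219,236): 17 bp
  [236,248): 12 bp
  [248,264): 16 bp
  [264,270): 6 bp
  [270,278): 8 bp
  [278,292): 14 bp
  [292,298): 6 bp

[6,6,7,7,7,7,7,8,8,8,8,8,8,9,9,10,10,12,12,13,13,14,14,16,16,17,17,21]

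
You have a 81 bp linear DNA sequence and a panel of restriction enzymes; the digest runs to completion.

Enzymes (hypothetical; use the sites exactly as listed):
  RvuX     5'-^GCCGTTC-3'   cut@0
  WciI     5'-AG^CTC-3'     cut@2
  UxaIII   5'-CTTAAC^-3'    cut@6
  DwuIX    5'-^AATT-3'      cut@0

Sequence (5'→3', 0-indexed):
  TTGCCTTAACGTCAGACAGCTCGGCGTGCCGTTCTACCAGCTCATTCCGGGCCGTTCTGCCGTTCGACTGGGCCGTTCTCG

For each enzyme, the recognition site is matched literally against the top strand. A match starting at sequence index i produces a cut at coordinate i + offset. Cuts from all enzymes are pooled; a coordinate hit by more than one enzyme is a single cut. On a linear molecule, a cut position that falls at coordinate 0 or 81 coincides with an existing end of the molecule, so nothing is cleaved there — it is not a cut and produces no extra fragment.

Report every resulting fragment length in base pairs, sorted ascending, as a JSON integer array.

[8,8,9,10,10,10,13,13]

Site scan:
  RvuX GCCGTTC/0: at [27, 50, 58, 71] ⇒ [27, 50, 58, 71]
  WciI AGCTC/2: at [17, 38] ⇒ [19, 40]
  UxaIII CTTAAC/6: at [4] ⇒ [10]
  DwuIX (AATT, off=0): no sites

Pooled cuts: [10, 19, 27, 40, 50, 58, 71]

Fragment lengths:
  [0,10): 10 bp
  [10,19): 9 bp
  [19,27): 8 bp
  [27,40): 13 bp
  [40,50): 10 bp
  [50,58): 8 bp
  [58,71): 13 bp
  [71,81): 10 bp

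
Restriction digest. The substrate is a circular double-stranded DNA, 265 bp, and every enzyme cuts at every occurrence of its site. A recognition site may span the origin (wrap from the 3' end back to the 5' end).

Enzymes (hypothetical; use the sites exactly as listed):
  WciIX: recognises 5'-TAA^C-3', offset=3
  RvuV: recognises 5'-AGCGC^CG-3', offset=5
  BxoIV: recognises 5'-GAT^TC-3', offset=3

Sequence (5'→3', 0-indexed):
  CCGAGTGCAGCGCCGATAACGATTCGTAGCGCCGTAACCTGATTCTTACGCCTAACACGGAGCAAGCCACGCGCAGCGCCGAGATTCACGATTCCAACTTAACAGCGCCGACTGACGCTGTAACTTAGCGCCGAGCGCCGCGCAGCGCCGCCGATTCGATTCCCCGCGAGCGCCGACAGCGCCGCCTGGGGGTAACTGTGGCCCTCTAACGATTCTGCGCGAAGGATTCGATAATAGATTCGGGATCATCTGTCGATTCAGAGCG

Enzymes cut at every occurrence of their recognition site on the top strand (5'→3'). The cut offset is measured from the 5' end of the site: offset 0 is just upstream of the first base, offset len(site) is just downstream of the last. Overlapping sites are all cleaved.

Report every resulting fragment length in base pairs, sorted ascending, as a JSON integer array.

[4,4,5,5,6,6,6,6,7,7,7,8,9,9,9,10,10,12,12,12,13,13,14,14,15,18,24]

Site scan:
  WciIX TAAC/3: at [16, 34, 52, 99, 120, 192, 206] ⇒ [19, 37, 55, 102, 123, 195, 209]
  RvuV AGCGCCG/5: at [8, 27, 74, 103, 126, 133, 143, 168, 177, 261] ⇒ [1, 13, 32, 79, 108, 131, 138, 148, 173, 182]
  BxoIV GATTC/3: at [20, 40, 82, 89, 152, 157, 210, 224, 236, 254] ⇒ [23, 43, 85, 92, 155, 160, 213, 227, 239, 257]

Pooled cuts: [1, 13, 19, 23, 32, 37, 43, 55, 79, 85, 92, 102, 108, 123, 131, 138, 148, 155, 160, 173, 182, 195, 209, 213, 227, 239, 257]

Fragments:
  1→13: 12 bp
  13→19: 6 bp
  19→23: 4 bp
  23→32: 9 bp
  32→37: 5 bp
  37→43: 6 bp
  43→55: 12 bp
  55→79: 24 bp
  79→85: 6 bp
  85→92: 7 bp
  92→102: 10 bp
  102→108: 6 bp
  108→123: 15 bp
  123→131: 8 bp
  131→138: 7 bp
  138→148: 10 bp
  148→155: 7 bp
  155→160: 5 bp
  160→173: 13 bp
  173→182: 9 bp
  182→195: 13 bp
  195→209: 14 bp
  209→213: 4 bp
  213→227: 14 bp
  227→239: 12 bp
  239→257: 18 bp
  257→1 (wrap): 265-257+1 = 9 bp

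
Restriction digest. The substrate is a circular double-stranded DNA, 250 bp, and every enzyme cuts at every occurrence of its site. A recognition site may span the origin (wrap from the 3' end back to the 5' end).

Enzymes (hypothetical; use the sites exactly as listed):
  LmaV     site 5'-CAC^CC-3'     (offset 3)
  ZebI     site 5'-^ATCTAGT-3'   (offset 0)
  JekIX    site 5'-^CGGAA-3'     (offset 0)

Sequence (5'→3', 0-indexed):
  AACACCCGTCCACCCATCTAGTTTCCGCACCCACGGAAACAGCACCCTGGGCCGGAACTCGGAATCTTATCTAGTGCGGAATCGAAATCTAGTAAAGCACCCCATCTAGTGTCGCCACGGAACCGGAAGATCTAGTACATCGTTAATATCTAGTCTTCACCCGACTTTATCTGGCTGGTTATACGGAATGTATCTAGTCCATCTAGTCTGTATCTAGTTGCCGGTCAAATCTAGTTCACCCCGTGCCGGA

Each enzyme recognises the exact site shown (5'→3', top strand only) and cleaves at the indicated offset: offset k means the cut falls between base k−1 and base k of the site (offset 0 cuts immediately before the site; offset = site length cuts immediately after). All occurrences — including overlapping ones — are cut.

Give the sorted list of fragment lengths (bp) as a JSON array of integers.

Scan for sites:
  LmaV CACCC/3: at [2, 10, 27, 42, 97, 157, 236] ⇒ [5, 13, 30, 45, 100, 160, 239]
  ZebI ATCTAGT/0: at [15, 68, 86, 103, 129, 147, 191, 200, 211, 228] ⇒ [15, 68, 86, 103, 129, 147, 191, 200, 211, 228]
  JekIX CGGAA/0: at [33, 52, 59, 76, 117, 123, 183, 246] ⇒ [33, 52, 59, 76, 117, 123, 183, 246]

Pooled cuts: [5, 13, 15, 30, 33, 45, 52, 59, 68, 76, 86, 100, 103, 117, 123, 129, 147, 160, 183, 191, 200, 211, 228, 239, 246]

Fragment lengths:
  5→13: 8 bp
  13→15: 2 bp
  15→30: 15 bp
  30→33: 3 bp
  33→45: 12 bp
  45→52: 7 bp
  52→59: 7 bp
  59→68: 9 bp
  68→76: 8 bp
  76→86: 10 bp
  86→100: 14 bp
  100→103: 3 bp
  103→117: 14 bp
  117→123: 6 bp
  123→129: 6 bp
  129→147: 18 bp
  147→160: 13 bp
  160→183: 23 bp
  183→191: 8 bp
  191→200: 9 bp
  200→211: 11 bp
  211→228: 17 bp
  228→239: 11 bp
  239→246: 7 bp
  246→5 (wrap): 250-246+5 = 9 bp

[2,3,3,6,6,7,7,7,8,8,8,9,9,9,10,11,11,12,13,14,14,15,17,18,23]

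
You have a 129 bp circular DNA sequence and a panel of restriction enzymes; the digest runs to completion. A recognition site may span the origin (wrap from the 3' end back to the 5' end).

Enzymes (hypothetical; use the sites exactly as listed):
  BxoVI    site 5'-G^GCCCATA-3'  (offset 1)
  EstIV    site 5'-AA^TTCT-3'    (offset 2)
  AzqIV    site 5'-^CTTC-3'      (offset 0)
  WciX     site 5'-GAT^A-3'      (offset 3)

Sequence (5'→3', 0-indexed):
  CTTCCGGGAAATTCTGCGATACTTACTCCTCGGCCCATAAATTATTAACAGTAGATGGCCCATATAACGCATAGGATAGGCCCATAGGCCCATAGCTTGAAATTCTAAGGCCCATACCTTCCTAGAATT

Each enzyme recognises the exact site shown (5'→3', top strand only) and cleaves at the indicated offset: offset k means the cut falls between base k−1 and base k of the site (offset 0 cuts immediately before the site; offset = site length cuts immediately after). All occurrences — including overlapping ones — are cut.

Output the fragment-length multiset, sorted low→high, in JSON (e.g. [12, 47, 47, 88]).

Site scan:
  BxoVI (GGCCCATA, off=1): starts [31, 56, 78, 86, 108] → cuts [32, 57, 79, 87, 109]
  EstIV (AATTCT, off=2): starts [9, 100, 125] → cuts [11, 102, 127]
  AzqIV (CTTC, off=0): starts [0, 117] → cuts [0, 117]
  WciX (GATA, off=3): starts [17, 74] → cuts [20, 77]

All cut coordinates (distinct, sorted): [0, 11, 20, 32, 57, 77, 79, 87, 102, 109, 117, 127]

Fragment lengths:
  0→11: 11 bp
  11→20: 9 bp
  20→32: 12 bp
  32→57: 25 bp
  57→77: 20 bp
  77→79: 2 bp
  79→87: 8 bp
  87→102: 15 bp
  102→109: 7 bp
  109→117: 8 bp
  117→127: 10 bp
  127→0 (wrap): 129-127+0 = 2 bp

[2,2,7,8,8,9,10,11,12,15,20,25]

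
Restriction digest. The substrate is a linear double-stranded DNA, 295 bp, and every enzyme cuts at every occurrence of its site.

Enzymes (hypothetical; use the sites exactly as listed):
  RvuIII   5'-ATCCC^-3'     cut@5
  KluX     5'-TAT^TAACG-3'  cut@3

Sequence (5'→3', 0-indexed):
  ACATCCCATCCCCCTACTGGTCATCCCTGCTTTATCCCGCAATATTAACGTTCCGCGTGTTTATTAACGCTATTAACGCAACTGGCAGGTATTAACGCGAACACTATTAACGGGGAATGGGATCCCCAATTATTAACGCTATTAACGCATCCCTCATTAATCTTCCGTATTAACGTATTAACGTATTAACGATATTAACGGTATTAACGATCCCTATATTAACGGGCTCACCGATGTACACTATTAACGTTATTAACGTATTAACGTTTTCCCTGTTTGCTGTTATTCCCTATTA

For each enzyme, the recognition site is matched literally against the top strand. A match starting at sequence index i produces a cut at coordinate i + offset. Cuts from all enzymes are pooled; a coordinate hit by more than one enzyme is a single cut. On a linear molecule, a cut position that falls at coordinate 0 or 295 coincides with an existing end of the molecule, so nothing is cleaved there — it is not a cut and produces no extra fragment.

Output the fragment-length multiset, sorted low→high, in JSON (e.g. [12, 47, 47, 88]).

Site scan:
  RvuIII (ATCCC, off=5): starts [2, 7, 22, 33, 121, 148, 209] → cuts [7, 12, 27, 38, 126, 153, 214]
  KluX (TATTAACG, off=3): starts [42, 61, 70, 89, 104, 130, 139, 167, 175, 183, 192, 201, 216, 241, 250, 258] → cuts [45, 64, 73, 92, 107, 133, 142, 170, 178, 186, 195, 204, 219, 244, 253, 261]

Pooled cuts: [7, 12, 27, 38, 45, 64, 73, 92, 107, 126, 133, 142, 153, 170, 178, 186, 195, 204, 214, 219, 244, 253, 261]

Fragments:
  [0,7): 7 bp
  [7,12): 5 bp
  [12,27): 15 bp
  [27,38): 11 bp
  [38,45): 7 bp
  [45,64): 19 bp
  [64,73): 9 bp
  [73,92): 19 bp
  [92,107): 15 bp
  [107,126): 19 bp
  [126,133): 7 bp
  [133,142): 9 bp
  [142,153): 11 bp
  [153,170): 17 bp
  [170,178): 8 bp
  [178,186): 8 bp
  [186,195): 9 bp
  [195,204): 9 bp
  [204,214): 10 bp
  [214,219): 5 bp
  [219,244): 25 bp
  [244,253): 9 bp
  [253,261): 8 bp
  [261,295): 34 bp

[5,5,7,7,7,8,8,8,9,9,9,9,9,10,11,11,15,15,17,19,19,19,25,34]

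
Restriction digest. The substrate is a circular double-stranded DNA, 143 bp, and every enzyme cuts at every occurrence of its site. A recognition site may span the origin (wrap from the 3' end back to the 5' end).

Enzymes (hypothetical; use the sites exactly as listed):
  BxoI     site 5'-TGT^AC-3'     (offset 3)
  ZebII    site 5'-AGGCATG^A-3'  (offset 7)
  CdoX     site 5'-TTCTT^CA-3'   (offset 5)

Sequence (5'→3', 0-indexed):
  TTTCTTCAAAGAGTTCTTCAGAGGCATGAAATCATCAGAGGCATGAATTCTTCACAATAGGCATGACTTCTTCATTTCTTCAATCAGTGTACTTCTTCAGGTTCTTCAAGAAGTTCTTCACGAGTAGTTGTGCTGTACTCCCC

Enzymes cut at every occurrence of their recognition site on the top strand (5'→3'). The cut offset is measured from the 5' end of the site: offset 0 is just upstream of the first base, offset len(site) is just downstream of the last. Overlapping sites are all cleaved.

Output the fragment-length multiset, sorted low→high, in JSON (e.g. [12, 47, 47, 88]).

[7,7,7,8,9,10,10,12,12,13,13,17,18]

Site scan:
  BxoI (TGTAC, off=3): starts [87, 133] → cuts [90, 136]
  ZebII (AGGCATGA, off=7): starts [21, 38, 58] → cuts [28, 45, 65]
  CdoX (TTCTTCA, off=5): starts [1, 13, 47, 67, 75, 92, 101, 113] → cuts [6, 18, 52, 72, 80, 97, 106, 118]

All cut coordinates (distinct, sorted): [6, 18, 28, 45, 52, 65, 72, 80, 90, 97, 106, 118, 136]

Fragments:
  6→18: 12 bp
  18→28: 10 bp
  28→45: 17 bp
  45→52: 7 bp
  52→65: 13 bp
  65→72: 7 bp
  72→80: 8 bp
  80→90: 10 bp
  90→97: 7 bp
  97→106: 9 bp
  106→118: 12 bp
  118→136: 18 bp
  136→6 (wrap): 143-136+6 = 13 bp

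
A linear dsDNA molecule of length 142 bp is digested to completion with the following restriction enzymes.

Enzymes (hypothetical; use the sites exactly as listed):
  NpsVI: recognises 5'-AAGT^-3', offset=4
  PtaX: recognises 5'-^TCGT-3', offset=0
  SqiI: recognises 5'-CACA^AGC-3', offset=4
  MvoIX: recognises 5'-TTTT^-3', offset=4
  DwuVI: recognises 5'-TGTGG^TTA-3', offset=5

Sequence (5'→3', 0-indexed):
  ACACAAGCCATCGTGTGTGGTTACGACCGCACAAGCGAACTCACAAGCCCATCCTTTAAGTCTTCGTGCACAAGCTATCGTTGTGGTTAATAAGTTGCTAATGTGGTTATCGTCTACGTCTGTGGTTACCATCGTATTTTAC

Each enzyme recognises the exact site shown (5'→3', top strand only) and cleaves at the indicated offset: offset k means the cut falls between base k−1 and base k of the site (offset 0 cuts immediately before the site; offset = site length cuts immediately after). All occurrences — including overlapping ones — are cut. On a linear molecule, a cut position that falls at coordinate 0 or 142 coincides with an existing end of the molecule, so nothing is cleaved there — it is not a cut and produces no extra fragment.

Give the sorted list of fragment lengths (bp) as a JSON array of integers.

Per-enzyme occurrences:
  NpsVI AAGT/4: at [57, 91] ⇒ [61, 95]
  PtaX TCGT/0: at [10, 63, 77, 109, 131] ⇒ [10, 63, 77, 109, 131]
  SqiI CACAAGC/4: at [1, 29, 41, 68] ⇒ [5, 33, 45, 72]
  MvoIX TTTT/4: at [136] ⇒ [140]
  DwuVI TGTGGTTA/5: at [15, 81, 101, 120] ⇒ [20, 86, 106, 125]

Pooled cuts: [5, 10, 20, 33, 45, 61, 63, 72, 77, 86, 95, 106, 109, 125, 131, 140]

Fragments:
  [0,5): 5 bp
  [5,10): 5 bp
  [10,20): 10 bp
  [20,33): 13 bp
  [33,45): 12 bp
  [45,61): 16 bp
  [61,63): 2 bp
  [63,72): 9 bp
  [72,77): 5 bp
  [77,86): 9 bp
  [86,95): 9 bp
  [95,106): 11 bp
  [106,109): 3 bp
  [109,125): 16 bp
  [125,131): 6 bp
  [131,140): 9 bp
  [140,142): 2 bp

[2,2,3,5,5,5,6,9,9,9,9,10,11,12,13,16,16]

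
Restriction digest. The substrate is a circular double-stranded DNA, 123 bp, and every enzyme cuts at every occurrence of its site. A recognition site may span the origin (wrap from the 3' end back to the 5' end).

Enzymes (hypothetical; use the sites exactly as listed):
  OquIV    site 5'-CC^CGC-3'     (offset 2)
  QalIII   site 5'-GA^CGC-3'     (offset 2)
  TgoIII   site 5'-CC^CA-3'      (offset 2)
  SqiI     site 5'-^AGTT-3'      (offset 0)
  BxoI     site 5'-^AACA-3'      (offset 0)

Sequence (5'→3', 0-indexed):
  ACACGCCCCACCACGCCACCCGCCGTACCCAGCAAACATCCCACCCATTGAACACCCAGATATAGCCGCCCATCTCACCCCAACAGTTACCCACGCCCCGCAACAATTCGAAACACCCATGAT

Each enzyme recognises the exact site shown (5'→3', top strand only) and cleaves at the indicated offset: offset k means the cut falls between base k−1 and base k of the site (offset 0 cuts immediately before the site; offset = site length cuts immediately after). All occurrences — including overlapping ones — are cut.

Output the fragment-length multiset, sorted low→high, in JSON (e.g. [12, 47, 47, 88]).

Per-enzyme occurrences:
  OquIV CCCGC/2: at [18, 96] ⇒ [20, 98]
  QalIII (GACGC, off=2): no sites
  TgoIII CCCA/2: at [6, 27, 39, 43, 54, 68, 78, 89, 115] ⇒ [8, 29, 41, 45, 56, 70, 80, 91, 117]
  SqiI AGTT/0: at [84] ⇒ [84]
  BxoI AACA/0: at [34, 50, 81, 101, 111] ⇒ [34, 50, 81, 101, 111]

All cut coordinates (distinct, sorted): [8, 20, 29, 34, 41, 45, 50, 56, 70, 80, 81, 84, 91, 98, 101, 111, 117]

Fragments:
  8→20: 12 bp
  20→29: 9 bp
  29→34: 5 bp
  34→41: 7 bp
  41→45: 4 bp
  45→50: 5 bp
  50→56: 6 bp
  56→70: 14 bp
  70→80: 10 bp
  80→81: 1 bp
  81→84: 3 bp
  84→91: 7 bp
  91→98: 7 bp
  98→101: 3 bp
  101→111: 10 bp
  111→117: 6 bp
  117→8 (wrap): 123-117+8 = 14 bp

[1,3,3,4,5,5,6,6,7,7,7,9,10,10,12,14,14]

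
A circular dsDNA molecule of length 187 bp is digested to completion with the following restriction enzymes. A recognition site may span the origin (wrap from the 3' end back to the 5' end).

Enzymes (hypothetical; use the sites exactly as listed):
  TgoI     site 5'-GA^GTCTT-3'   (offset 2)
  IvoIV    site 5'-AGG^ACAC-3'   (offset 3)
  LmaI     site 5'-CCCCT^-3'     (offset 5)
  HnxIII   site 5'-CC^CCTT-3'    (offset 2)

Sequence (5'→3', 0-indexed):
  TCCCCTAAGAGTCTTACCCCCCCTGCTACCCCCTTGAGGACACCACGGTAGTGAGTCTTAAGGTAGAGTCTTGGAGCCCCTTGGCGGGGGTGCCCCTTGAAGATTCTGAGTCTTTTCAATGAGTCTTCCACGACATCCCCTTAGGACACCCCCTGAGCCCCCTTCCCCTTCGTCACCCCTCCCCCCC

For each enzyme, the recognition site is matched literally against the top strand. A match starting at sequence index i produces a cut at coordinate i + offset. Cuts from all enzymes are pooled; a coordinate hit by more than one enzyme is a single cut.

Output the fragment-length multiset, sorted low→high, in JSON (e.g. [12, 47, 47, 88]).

[3,3,3,3,3,3,3,4,4,5,5,6,7,8,9,11,11,12,13,13,13,14,15,16]

Per-enzyme occurrences:
  TgoI (GAGTCTT, off=2): starts [8, 52, 65, 107, 120] → cuts [10, 54, 67, 109, 122]
  IvoIV (AGGACAC, off=3): starts [36, 142] → cuts [39, 145]
  LmaI (CCCCT, off=5): starts [1, 19, 29, 76, 92, 136, 149, 158, 164, 175, 183] → cuts [1, 6, 24, 34, 81, 97, 141, 154, 163, 169, 180]
  HnxIII (CCCCTT, off=2): starts [29, 76, 92, 136, 158, 164] → cuts [31, 78, 94, 138, 160, 166]

All cut coordinates (distinct, sorted): [1, 6, 10, 24, 31, 34, 39, 54, 67, 78, 81, 94, 97, 109, 122, 138, 141, 145, 154, 160, 163, 166, 169, 180]

Fragments:
  1→6: 5 bp
  6→10: 4 bp
  10→24: 14 bp
  24→31: 7 bp
  31→34: 3 bp
  34→39: 5 bp
  39→54: 15 bp
  54→67: 13 bp
  67→78: 11 bp
  78→81: 3 bp
  81→94: 13 bp
  94→97: 3 bp
  97→109: 12 bp
  109→122: 13 bp
  122→138: 16 bp
  138→141: 3 bp
  141→145: 4 bp
  145→154: 9 bp
  154→160: 6 bp
  160→163: 3 bp
  163→166: 3 bp
  166→169: 3 bp
  169→180: 11 bp
  180→1 (wrap): 187-180+1 = 8 bp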